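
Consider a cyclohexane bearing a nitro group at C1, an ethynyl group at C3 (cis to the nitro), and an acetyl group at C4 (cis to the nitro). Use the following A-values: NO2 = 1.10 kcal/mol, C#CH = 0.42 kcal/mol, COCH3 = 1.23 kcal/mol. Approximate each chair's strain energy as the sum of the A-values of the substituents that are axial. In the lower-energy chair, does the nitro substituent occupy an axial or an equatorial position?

Chair I (nitro axial, ethynyl axial, acetyl equatorial): E = 1.52 kcal/mol.
Chair II (nitro equatorial, ethynyl equatorial, acetyl axial): E = 1.23 kcal/mol.
Chair II is the more stable (lower-energy) conformer, and in that chair the nitro group is equatorial.

equatorial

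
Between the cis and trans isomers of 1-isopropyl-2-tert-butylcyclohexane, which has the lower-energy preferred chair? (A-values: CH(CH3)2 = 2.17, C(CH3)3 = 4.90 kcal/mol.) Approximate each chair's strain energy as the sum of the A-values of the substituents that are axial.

trans

At 1,2 positions (parity opposite): cis → (a,e or e,a); trans → (e,e or a,a).
Best chair for cis: E = 2.17 kcal/mol; best chair for trans: E = 0.00 kcal/mol.
The trans isomer is lower by 2.17 kcal/mol.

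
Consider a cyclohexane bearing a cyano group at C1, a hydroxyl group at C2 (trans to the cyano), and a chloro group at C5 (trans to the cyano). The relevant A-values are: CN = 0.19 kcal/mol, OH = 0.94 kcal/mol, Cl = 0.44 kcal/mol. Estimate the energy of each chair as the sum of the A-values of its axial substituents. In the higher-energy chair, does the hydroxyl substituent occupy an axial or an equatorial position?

axial

Chair I (cyano axial, hydroxyl axial, chloro equatorial): E = 1.13 kcal/mol.
Chair II (cyano equatorial, hydroxyl equatorial, chloro axial): E = 0.44 kcal/mol.
Chair I is the less stable (higher-energy) conformer, and in that chair the hydroxyl group is axial.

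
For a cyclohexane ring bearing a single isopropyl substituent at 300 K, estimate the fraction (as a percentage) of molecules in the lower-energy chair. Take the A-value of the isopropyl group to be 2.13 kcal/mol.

97.3%

One chair has the isopropyl group axial (E = 2.13 kcal/mol) and the other has it equatorial (E = 0).
ΔG = 2.13 kcal/mol between the two chairs.
K = exp(ΔG/RT) with R = 1.987×10⁻³ kcal mol⁻¹ K⁻¹ and T = 300 K gives K ≈ 35.6.
Fraction in the lower-energy chair = K/(K+1) = 97.3%.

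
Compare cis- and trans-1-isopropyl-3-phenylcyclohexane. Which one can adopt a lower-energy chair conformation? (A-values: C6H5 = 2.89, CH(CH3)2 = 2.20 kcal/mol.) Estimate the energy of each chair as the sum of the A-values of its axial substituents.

At 1,3 positions (parity same): cis → (e,e or a,a); trans → (a,e or e,a).
Best chair for cis: E = 0.00 kcal/mol; best chair for trans: E = 2.20 kcal/mol.
The cis isomer is lower by 2.20 kcal/mol.

cis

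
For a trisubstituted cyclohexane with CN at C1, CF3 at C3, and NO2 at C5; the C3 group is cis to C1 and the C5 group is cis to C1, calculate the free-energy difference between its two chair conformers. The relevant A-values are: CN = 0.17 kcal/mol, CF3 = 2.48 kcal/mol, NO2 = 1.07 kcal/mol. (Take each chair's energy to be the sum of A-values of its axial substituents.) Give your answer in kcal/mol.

Chair I (cyano axial, trifluoromethyl axial, nitro axial): E = 3.72 kcal/mol.
Chair II (cyano equatorial, trifluoromethyl equatorial, nitro equatorial): E = 0.00 kcal/mol.
ΔE = 3.72 − 0.00 = 3.72 kcal/mol; chair II is more stable.

3.72 kcal/mol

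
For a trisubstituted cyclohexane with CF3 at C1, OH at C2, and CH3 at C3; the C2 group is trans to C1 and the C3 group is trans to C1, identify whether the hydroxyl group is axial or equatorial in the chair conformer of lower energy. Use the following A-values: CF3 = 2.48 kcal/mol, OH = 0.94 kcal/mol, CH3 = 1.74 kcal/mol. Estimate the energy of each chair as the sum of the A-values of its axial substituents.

Chair I (trifluoromethyl axial, hydroxyl axial, methyl equatorial): E = 3.42 kcal/mol.
Chair II (trifluoromethyl equatorial, hydroxyl equatorial, methyl axial): E = 1.74 kcal/mol.
Chair II is the more stable (lower-energy) conformer, and in that chair the hydroxyl group is equatorial.

equatorial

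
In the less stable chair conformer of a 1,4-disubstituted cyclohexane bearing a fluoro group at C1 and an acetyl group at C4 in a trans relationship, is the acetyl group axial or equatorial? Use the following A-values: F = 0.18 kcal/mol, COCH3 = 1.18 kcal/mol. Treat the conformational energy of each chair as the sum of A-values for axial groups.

axial

C1 and C4 have opposite parity, so for the trans isomer the two substituents are e,e in one chair and a,a in the other.
Chair I (fluoro axial, acetyl axial): E = 1.36 kcal/mol.
Chair II (fluoro equatorial, acetyl equatorial): E = 0.00 kcal/mol.
Chair I is the less stable (higher-energy) conformer, and in that chair the acetyl group is axial.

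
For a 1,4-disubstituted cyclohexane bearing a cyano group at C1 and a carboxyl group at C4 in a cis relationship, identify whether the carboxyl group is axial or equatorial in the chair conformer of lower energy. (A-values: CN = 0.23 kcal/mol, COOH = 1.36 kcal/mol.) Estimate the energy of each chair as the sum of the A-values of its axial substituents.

equatorial

C1 and C4 have opposite parity, so for the cis isomer the two substituents are one axial and one equatorial in each chair.
Chair I (cyano axial, carboxyl equatorial): E = 0.23 kcal/mol.
Chair II (cyano equatorial, carboxyl axial): E = 1.36 kcal/mol.
Chair I is the more stable (lower-energy) conformer, and in that chair the carboxyl group is equatorial.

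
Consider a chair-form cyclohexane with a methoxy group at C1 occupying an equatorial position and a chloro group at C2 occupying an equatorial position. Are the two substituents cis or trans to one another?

trans

C1 and C2 have opposite parity, so their axial bonds point in opposite directions.
With opposite-parity carbons, two substituents on the same face are one axial and one equatorial; opposite faces give both axial or both equatorial.
Here the groups are equatorial/equatorial → opposite face → trans.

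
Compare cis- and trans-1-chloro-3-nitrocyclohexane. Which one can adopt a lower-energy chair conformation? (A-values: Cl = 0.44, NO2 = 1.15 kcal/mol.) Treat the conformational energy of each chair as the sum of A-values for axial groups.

cis

At 1,3 positions (parity same): cis → (e,e or a,a); trans → (a,e or e,a).
Best chair for cis: E = 0.00 kcal/mol; best chair for trans: E = 0.44 kcal/mol.
The cis isomer is lower by 0.44 kcal/mol.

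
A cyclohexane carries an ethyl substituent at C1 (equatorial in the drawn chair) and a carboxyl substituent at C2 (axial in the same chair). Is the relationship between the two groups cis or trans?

C1 and C2 have opposite parity, so their axial bonds point in opposite directions.
With opposite-parity carbons, two substituents on the same face are one axial and one equatorial; opposite faces give both axial or both equatorial.
Here the groups are equatorial/axial → same face → cis.

cis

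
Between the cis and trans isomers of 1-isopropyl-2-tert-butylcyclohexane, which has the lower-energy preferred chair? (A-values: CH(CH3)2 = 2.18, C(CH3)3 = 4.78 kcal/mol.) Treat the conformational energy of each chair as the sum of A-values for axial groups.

At 1,2 positions (parity opposite): cis → (a,e or e,a); trans → (e,e or a,a).
Best chair for cis: E = 2.18 kcal/mol; best chair for trans: E = 0.00 kcal/mol.
The trans isomer is lower by 2.18 kcal/mol.

trans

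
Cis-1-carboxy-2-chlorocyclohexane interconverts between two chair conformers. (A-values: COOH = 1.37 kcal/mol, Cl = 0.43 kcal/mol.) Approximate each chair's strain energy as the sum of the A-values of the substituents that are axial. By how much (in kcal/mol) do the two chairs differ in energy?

C1 and C2 have opposite parity, so for the cis isomer the two substituents are one axial and one equatorial in each chair.
Chair I (carboxyl axial, chloro equatorial): E = 1.37 kcal/mol.
Chair II (carboxyl equatorial, chloro axial): E = 0.43 kcal/mol.
ΔE = 1.37 − 0.43 = 0.94 kcal/mol; chair II is more stable.

0.94 kcal/mol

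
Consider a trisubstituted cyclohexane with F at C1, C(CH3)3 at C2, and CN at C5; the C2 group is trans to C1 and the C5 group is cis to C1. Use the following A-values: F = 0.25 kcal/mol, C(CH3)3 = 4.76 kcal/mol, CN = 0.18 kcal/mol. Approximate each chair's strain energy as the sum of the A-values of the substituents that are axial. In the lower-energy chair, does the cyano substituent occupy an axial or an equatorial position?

Chair I (fluoro axial, tert-butyl axial, cyano axial): E = 5.19 kcal/mol.
Chair II (fluoro equatorial, tert-butyl equatorial, cyano equatorial): E = 0.00 kcal/mol.
Chair II is the more stable (lower-energy) conformer, and in that chair the cyano group is equatorial.

equatorial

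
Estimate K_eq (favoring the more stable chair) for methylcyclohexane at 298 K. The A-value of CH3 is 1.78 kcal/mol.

K ≈ 20.2

One chair has the methyl group axial (E = 1.78 kcal/mol) and the other has it equatorial (E = 0).
ΔG = 1.78 kcal/mol between the two chairs.
K = exp(ΔG/RT) with R = 1.987×10⁻³ kcal mol⁻¹ K⁻¹ and T = 298 K gives K ≈ 20.2.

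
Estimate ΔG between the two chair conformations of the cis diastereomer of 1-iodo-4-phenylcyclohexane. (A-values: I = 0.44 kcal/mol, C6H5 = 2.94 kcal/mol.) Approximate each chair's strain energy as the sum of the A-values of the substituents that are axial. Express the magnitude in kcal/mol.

C1 and C4 have opposite parity, so for the cis isomer the two substituents are one axial and one equatorial in each chair.
Chair I (iodo axial, phenyl equatorial): E = 0.44 kcal/mol.
Chair II (iodo equatorial, phenyl axial): E = 2.94 kcal/mol.
ΔE = 2.94 − 0.44 = 2.50 kcal/mol; chair I is more stable.

2.50 kcal/mol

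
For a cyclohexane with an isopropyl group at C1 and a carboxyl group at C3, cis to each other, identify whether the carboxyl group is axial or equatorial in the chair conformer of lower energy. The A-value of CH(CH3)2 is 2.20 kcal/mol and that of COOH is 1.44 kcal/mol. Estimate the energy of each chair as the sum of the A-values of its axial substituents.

equatorial

C1 and C3 have the same parity, so for the cis isomer the two substituents are e,e in one chair and a,a in the other.
Chair I (isopropyl axial, carboxyl axial): E = 3.64 kcal/mol.
Chair II (isopropyl equatorial, carboxyl equatorial): E = 0.00 kcal/mol.
Chair II is the more stable (lower-energy) conformer, and in that chair the carboxyl group is equatorial.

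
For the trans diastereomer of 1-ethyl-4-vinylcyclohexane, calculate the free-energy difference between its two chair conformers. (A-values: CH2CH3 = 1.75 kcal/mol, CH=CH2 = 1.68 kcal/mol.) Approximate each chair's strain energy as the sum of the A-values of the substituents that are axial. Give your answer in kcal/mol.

3.43 kcal/mol

C1 and C4 have opposite parity, so for the trans isomer the two substituents are e,e in one chair and a,a in the other.
Chair I (ethyl axial, vinyl axial): E = 3.43 kcal/mol.
Chair II (ethyl equatorial, vinyl equatorial): E = 0.00 kcal/mol.
ΔE = 3.43 − 0.00 = 3.43 kcal/mol; chair II is more stable.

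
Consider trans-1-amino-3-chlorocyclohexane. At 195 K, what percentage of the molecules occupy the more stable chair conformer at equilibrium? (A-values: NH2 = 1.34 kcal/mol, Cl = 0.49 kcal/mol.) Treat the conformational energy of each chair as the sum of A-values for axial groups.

C1 and C3 have the same parity, so for the trans isomer the two substituents are one axial and one equatorial in each chair.
Chair I (amino axial, chloro equatorial): E = 1.34 kcal/mol; chair II (amino equatorial, chloro axial): E = 0.49 kcal/mol.
ΔG = 0.85 kcal/mol between the two chairs.
K = exp(ΔG/RT) with R = 1.987×10⁻³ kcal mol⁻¹ K⁻¹ and T = 195 K gives K ≈ 8.97.
Fraction in the lower-energy chair = K/(K+1) = 90.0%.

90.0%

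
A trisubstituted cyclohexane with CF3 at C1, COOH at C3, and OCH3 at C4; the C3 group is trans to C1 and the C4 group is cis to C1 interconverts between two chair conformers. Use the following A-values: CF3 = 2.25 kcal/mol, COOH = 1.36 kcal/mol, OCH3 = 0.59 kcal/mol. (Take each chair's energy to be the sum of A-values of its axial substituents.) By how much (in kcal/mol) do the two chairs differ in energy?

Chair I (trifluoromethyl axial, carboxyl equatorial, methoxy equatorial): E = 2.25 kcal/mol.
Chair II (trifluoromethyl equatorial, carboxyl axial, methoxy axial): E = 1.95 kcal/mol.
ΔE = 2.25 − 1.95 = 0.30 kcal/mol; chair II is more stable.

0.30 kcal/mol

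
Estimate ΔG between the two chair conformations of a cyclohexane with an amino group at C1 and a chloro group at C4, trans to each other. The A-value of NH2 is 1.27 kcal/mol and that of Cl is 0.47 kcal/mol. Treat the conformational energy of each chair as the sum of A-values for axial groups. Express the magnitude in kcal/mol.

C1 and C4 have opposite parity, so for the trans isomer the two substituents are e,e in one chair and a,a in the other.
Chair I (amino axial, chloro axial): E = 1.74 kcal/mol.
Chair II (amino equatorial, chloro equatorial): E = 0.00 kcal/mol.
ΔE = 1.74 − 0.00 = 1.74 kcal/mol; chair II is more stable.

1.74 kcal/mol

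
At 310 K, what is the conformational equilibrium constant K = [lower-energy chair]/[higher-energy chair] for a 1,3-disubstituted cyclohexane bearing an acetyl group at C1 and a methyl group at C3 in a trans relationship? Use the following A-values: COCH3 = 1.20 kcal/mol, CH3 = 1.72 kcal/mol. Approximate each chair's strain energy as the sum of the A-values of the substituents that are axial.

K ≈ 2.33

C1 and C3 have the same parity, so for the trans isomer the two substituents are one axial and one equatorial in each chair.
Chair I (acetyl axial, methyl equatorial): E = 1.20 kcal/mol; chair II (acetyl equatorial, methyl axial): E = 1.72 kcal/mol.
ΔG = 0.52 kcal/mol between the two chairs.
K = exp(ΔG/RT) with R = 1.987×10⁻³ kcal mol⁻¹ K⁻¹ and T = 310 K gives K ≈ 2.33.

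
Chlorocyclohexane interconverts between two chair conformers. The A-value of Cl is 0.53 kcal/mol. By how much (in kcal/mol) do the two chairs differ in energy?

A monosubstituted cyclohexane has one chair with the chloro group axial (E = A = 0.53 kcal/mol) and one with it equatorial (E = 0).
ΔE = 0.53 − 0 = 0.53 kcal/mol.

0.53 kcal/mol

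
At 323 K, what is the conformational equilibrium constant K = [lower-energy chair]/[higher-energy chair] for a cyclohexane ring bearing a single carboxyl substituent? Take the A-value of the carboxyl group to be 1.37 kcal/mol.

K ≈ 8.45

One chair has the carboxyl group axial (E = 1.37 kcal/mol) and the other has it equatorial (E = 0).
ΔG = 1.37 kcal/mol between the two chairs.
K = exp(ΔG/RT) with R = 1.987×10⁻³ kcal mol⁻¹ K⁻¹ and T = 323 K gives K ≈ 8.45.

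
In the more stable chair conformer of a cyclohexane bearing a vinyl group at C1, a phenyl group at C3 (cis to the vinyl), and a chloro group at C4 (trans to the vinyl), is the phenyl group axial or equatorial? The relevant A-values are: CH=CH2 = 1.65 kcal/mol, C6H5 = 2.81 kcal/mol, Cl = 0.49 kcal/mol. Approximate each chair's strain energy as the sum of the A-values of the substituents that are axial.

equatorial

Chair I (vinyl axial, phenyl axial, chloro axial): E = 4.95 kcal/mol.
Chair II (vinyl equatorial, phenyl equatorial, chloro equatorial): E = 0.00 kcal/mol.
Chair II is the more stable (lower-energy) conformer, and in that chair the phenyl group is equatorial.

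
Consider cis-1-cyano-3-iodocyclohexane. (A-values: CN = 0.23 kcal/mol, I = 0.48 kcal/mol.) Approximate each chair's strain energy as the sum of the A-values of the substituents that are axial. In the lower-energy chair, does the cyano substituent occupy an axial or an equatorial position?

C1 and C3 have the same parity, so for the cis isomer the two substituents are e,e in one chair and a,a in the other.
Chair I (cyano axial, iodo axial): E = 0.71 kcal/mol.
Chair II (cyano equatorial, iodo equatorial): E = 0.00 kcal/mol.
Chair II is the more stable (lower-energy) conformer, and in that chair the cyano group is equatorial.

equatorial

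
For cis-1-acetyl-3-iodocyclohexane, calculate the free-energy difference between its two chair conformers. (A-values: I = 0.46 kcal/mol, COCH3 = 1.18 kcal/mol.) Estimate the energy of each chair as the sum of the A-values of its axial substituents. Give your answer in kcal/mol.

C1 and C3 have the same parity, so for the cis isomer the two substituents are e,e in one chair and a,a in the other.
Chair I (iodo axial, acetyl axial): E = 1.64 kcal/mol.
Chair II (iodo equatorial, acetyl equatorial): E = 0.00 kcal/mol.
ΔE = 1.64 − 0.00 = 1.64 kcal/mol; chair II is more stable.

1.64 kcal/mol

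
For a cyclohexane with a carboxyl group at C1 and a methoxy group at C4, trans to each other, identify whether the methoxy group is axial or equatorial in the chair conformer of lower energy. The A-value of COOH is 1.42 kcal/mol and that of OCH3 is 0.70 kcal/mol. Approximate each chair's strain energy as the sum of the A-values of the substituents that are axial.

C1 and C4 have opposite parity, so for the trans isomer the two substituents are e,e in one chair and a,a in the other.
Chair I (carboxyl axial, methoxy axial): E = 2.12 kcal/mol.
Chair II (carboxyl equatorial, methoxy equatorial): E = 0.00 kcal/mol.
Chair II is the more stable (lower-energy) conformer, and in that chair the methoxy group is equatorial.

equatorial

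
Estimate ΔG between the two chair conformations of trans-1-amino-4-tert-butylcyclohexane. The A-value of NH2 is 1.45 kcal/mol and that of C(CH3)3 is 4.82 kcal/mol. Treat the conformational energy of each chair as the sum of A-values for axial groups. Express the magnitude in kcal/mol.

C1 and C4 have opposite parity, so for the trans isomer the two substituents are e,e in one chair and a,a in the other.
Chair I (amino axial, tert-butyl axial): E = 6.27 kcal/mol.
Chair II (amino equatorial, tert-butyl equatorial): E = 0.00 kcal/mol.
ΔE = 6.27 − 0.00 = 6.27 kcal/mol; chair II is more stable.

6.27 kcal/mol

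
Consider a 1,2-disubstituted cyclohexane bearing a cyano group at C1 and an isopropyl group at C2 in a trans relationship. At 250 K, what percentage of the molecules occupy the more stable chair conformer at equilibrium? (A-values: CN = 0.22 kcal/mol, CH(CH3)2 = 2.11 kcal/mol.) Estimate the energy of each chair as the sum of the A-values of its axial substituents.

99.1%

C1 and C2 have opposite parity, so for the trans isomer the two substituents are e,e in one chair and a,a in the other.
Chair I (cyano axial, isopropyl axial): E = 2.33 kcal/mol; chair II (cyano equatorial, isopropyl equatorial): E = 0.00 kcal/mol.
ΔG = 2.33 kcal/mol between the two chairs.
K = exp(ΔG/RT) with R = 1.987×10⁻³ kcal mol⁻¹ K⁻¹ and T = 250 K gives K ≈ 109.
Fraction in the lower-energy chair = K/(K+1) = 99.1%.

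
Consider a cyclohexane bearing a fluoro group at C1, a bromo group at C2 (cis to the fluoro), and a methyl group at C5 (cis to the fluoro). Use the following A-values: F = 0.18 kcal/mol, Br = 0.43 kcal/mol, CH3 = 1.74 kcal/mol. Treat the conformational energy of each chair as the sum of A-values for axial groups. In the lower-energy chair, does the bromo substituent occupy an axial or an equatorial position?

Chair I (fluoro axial, bromo equatorial, methyl axial): E = 1.92 kcal/mol.
Chair II (fluoro equatorial, bromo axial, methyl equatorial): E = 0.43 kcal/mol.
Chair II is the more stable (lower-energy) conformer, and in that chair the bromo group is axial.

axial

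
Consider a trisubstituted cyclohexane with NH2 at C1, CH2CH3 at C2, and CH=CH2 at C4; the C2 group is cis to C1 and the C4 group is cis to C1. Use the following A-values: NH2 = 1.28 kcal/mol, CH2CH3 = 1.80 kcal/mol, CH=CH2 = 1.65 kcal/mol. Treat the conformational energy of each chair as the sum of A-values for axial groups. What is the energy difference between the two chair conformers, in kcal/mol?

2.17 kcal/mol

Chair I (amino axial, ethyl equatorial, vinyl equatorial): E = 1.28 kcal/mol.
Chair II (amino equatorial, ethyl axial, vinyl axial): E = 3.45 kcal/mol.
ΔE = 3.45 − 1.28 = 2.17 kcal/mol; chair I is more stable.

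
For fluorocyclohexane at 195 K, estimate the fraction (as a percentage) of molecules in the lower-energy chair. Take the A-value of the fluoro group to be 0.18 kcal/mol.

One chair has the fluoro group axial (E = 0.18 kcal/mol) and the other has it equatorial (E = 0).
ΔG = 0.18 kcal/mol between the two chairs.
K = exp(ΔG/RT) with R = 1.987×10⁻³ kcal mol⁻¹ K⁻¹ and T = 195 K gives K ≈ 1.59.
Fraction in the lower-energy chair = K/(K+1) = 61.4%.

61.4%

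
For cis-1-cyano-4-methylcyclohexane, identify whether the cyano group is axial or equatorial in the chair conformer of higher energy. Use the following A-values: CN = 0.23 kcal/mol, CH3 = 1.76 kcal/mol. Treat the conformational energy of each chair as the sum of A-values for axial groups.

equatorial

C1 and C4 have opposite parity, so for the cis isomer the two substituents are one axial and one equatorial in each chair.
Chair I (cyano axial, methyl equatorial): E = 0.23 kcal/mol.
Chair II (cyano equatorial, methyl axial): E = 1.76 kcal/mol.
Chair II is the less stable (higher-energy) conformer, and in that chair the cyano group is equatorial.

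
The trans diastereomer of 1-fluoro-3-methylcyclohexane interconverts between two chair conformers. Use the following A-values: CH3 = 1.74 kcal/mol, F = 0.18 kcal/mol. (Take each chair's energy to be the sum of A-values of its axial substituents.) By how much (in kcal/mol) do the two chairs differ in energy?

C1 and C3 have the same parity, so for the trans isomer the two substituents are one axial and one equatorial in each chair.
Chair I (methyl axial, fluoro equatorial): E = 1.74 kcal/mol.
Chair II (methyl equatorial, fluoro axial): E = 0.18 kcal/mol.
ΔE = 1.74 − 0.18 = 1.56 kcal/mol; chair II is more stable.

1.56 kcal/mol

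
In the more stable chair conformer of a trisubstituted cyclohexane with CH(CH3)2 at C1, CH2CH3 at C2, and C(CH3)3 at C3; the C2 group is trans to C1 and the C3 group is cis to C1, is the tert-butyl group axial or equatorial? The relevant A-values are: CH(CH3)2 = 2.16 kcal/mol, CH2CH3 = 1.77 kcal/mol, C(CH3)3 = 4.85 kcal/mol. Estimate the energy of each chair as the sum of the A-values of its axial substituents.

equatorial

Chair I (isopropyl axial, ethyl axial, tert-butyl axial): E = 8.78 kcal/mol.
Chair II (isopropyl equatorial, ethyl equatorial, tert-butyl equatorial): E = 0.00 kcal/mol.
Chair II is the more stable (lower-energy) conformer, and in that chair the tert-butyl group is equatorial.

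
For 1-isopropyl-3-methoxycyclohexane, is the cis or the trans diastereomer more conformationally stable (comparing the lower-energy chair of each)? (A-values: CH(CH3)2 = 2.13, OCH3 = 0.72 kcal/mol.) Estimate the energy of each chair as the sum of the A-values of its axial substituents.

cis

At 1,3 positions (parity same): cis → (e,e or a,a); trans → (a,e or e,a).
Best chair for cis: E = 0.00 kcal/mol; best chair for trans: E = 0.72 kcal/mol.
The cis isomer is lower by 0.72 kcal/mol.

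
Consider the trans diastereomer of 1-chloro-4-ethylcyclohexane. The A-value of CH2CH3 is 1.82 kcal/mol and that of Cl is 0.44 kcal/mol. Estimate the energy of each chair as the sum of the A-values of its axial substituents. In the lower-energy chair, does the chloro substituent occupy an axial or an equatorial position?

C1 and C4 have opposite parity, so for the trans isomer the two substituents are e,e in one chair and a,a in the other.
Chair I (ethyl axial, chloro axial): E = 2.26 kcal/mol.
Chair II (ethyl equatorial, chloro equatorial): E = 0.00 kcal/mol.
Chair II is the more stable (lower-energy) conformer, and in that chair the chloro group is equatorial.

equatorial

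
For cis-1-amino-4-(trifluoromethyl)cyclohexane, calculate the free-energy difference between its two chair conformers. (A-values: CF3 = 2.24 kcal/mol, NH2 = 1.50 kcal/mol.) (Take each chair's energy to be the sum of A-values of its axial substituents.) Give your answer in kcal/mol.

0.74 kcal/mol

C1 and C4 have opposite parity, so for the cis isomer the two substituents are one axial and one equatorial in each chair.
Chair I (trifluoromethyl axial, amino equatorial): E = 2.24 kcal/mol.
Chair II (trifluoromethyl equatorial, amino axial): E = 1.50 kcal/mol.
ΔE = 2.24 − 1.50 = 0.74 kcal/mol; chair II is more stable.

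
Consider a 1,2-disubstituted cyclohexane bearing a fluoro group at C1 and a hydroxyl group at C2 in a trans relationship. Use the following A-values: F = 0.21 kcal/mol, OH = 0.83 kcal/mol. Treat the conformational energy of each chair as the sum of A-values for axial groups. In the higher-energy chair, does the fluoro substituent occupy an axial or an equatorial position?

axial

C1 and C2 have opposite parity, so for the trans isomer the two substituents are e,e in one chair and a,a in the other.
Chair I (fluoro axial, hydroxyl axial): E = 1.04 kcal/mol.
Chair II (fluoro equatorial, hydroxyl equatorial): E = 0.00 kcal/mol.
Chair I is the less stable (higher-energy) conformer, and in that chair the fluoro group is axial.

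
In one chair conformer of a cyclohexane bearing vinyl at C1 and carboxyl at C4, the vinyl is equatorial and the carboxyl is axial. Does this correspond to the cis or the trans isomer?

C1 and C4 have opposite parity, so their axial bonds point in opposite directions.
With opposite-parity carbons, two substituents on the same face are one axial and one equatorial; opposite faces give both axial or both equatorial.
Here the groups are equatorial/axial → same face → cis.

cis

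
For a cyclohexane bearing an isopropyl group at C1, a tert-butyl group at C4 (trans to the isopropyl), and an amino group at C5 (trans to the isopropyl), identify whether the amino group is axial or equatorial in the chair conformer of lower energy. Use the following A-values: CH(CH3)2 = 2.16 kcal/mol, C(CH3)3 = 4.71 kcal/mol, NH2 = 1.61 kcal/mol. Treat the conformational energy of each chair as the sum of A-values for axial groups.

Chair I (isopropyl axial, tert-butyl axial, amino equatorial): E = 6.87 kcal/mol.
Chair II (isopropyl equatorial, tert-butyl equatorial, amino axial): E = 1.61 kcal/mol.
Chair II is the more stable (lower-energy) conformer, and in that chair the amino group is axial.

axial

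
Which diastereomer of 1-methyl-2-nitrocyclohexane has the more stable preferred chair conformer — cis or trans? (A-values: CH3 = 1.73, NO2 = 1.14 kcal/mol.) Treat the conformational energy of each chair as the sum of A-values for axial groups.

trans

At 1,2 positions (parity opposite): cis → (a,e or e,a); trans → (e,e or a,a).
Best chair for cis: E = 1.14 kcal/mol; best chair for trans: E = 0.00 kcal/mol.
The trans isomer is lower by 1.14 kcal/mol.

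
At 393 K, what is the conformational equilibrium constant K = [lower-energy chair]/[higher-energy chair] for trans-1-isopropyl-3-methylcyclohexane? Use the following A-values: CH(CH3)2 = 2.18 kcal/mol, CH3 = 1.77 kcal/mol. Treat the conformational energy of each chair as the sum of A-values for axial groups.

K ≈ 1.69

C1 and C3 have the same parity, so for the trans isomer the two substituents are one axial and one equatorial in each chair.
Chair I (isopropyl axial, methyl equatorial): E = 2.18 kcal/mol; chair II (isopropyl equatorial, methyl axial): E = 1.77 kcal/mol.
ΔG = 0.41 kcal/mol between the two chairs.
K = exp(ΔG/RT) with R = 1.987×10⁻³ kcal mol⁻¹ K⁻¹ and T = 393 K gives K ≈ 1.69.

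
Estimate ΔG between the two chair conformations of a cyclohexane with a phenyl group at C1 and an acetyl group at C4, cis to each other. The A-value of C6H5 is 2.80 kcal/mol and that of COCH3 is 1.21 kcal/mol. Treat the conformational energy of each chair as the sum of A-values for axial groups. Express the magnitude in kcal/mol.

1.59 kcal/mol

C1 and C4 have opposite parity, so for the cis isomer the two substituents are one axial and one equatorial in each chair.
Chair I (phenyl axial, acetyl equatorial): E = 2.80 kcal/mol.
Chair II (phenyl equatorial, acetyl axial): E = 1.21 kcal/mol.
ΔE = 2.80 − 1.21 = 1.59 kcal/mol; chair II is more stable.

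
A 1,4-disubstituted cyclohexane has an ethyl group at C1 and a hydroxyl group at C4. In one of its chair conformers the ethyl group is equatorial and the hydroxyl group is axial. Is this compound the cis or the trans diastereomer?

C1 and C4 have opposite parity, so their axial bonds point in opposite directions.
With opposite-parity carbons, two substituents on the same face are one axial and one equatorial; opposite faces give both axial or both equatorial.
Here the groups are equatorial/axial → same face → cis.

cis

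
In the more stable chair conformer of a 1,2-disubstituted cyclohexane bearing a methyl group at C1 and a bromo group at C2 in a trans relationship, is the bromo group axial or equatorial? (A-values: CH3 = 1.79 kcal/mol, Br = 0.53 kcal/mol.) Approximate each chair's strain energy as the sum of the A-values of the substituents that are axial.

equatorial

C1 and C2 have opposite parity, so for the trans isomer the two substituents are e,e in one chair and a,a in the other.
Chair I (methyl axial, bromo axial): E = 2.32 kcal/mol.
Chair II (methyl equatorial, bromo equatorial): E = 0.00 kcal/mol.
Chair II is the more stable (lower-energy) conformer, and in that chair the bromo group is equatorial.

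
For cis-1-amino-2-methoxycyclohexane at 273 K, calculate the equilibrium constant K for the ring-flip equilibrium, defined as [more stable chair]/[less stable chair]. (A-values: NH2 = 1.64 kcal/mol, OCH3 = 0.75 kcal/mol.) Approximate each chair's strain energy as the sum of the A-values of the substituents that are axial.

K ≈ 5.16

C1 and C2 have opposite parity, so for the cis isomer the two substituents are one axial and one equatorial in each chair.
Chair I (amino axial, methoxy equatorial): E = 1.64 kcal/mol; chair II (amino equatorial, methoxy axial): E = 0.75 kcal/mol.
ΔG = 0.89 kcal/mol between the two chairs.
K = exp(ΔG/RT) with R = 1.987×10⁻³ kcal mol⁻¹ K⁻¹ and T = 273 K gives K ≈ 5.16.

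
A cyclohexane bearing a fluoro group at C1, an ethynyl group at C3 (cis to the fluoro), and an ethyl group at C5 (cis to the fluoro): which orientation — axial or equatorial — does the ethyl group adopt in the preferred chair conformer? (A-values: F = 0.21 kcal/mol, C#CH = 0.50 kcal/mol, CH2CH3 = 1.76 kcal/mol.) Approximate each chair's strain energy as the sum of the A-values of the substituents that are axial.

equatorial

Chair I (fluoro axial, ethynyl axial, ethyl axial): E = 2.47 kcal/mol.
Chair II (fluoro equatorial, ethynyl equatorial, ethyl equatorial): E = 0.00 kcal/mol.
Chair II is the more stable (lower-energy) conformer, and in that chair the ethyl group is equatorial.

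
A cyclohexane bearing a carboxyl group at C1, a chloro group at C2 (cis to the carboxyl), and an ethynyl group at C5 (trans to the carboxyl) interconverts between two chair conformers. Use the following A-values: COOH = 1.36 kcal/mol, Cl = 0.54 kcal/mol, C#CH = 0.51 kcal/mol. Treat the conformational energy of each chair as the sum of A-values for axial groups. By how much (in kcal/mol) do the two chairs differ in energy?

Chair I (carboxyl axial, chloro equatorial, ethynyl equatorial): E = 1.36 kcal/mol.
Chair II (carboxyl equatorial, chloro axial, ethynyl axial): E = 1.05 kcal/mol.
ΔE = 1.36 − 1.05 = 0.31 kcal/mol; chair II is more stable.

0.31 kcal/mol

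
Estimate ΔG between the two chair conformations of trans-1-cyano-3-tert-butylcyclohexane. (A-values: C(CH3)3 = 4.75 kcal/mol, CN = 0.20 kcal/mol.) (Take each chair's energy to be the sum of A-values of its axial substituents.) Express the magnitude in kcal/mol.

C1 and C3 have the same parity, so for the trans isomer the two substituents are one axial and one equatorial in each chair.
Chair I (tert-butyl axial, cyano equatorial): E = 4.75 kcal/mol.
Chair II (tert-butyl equatorial, cyano axial): E = 0.20 kcal/mol.
ΔE = 4.75 − 0.20 = 4.55 kcal/mol; chair II is more stable.

4.55 kcal/mol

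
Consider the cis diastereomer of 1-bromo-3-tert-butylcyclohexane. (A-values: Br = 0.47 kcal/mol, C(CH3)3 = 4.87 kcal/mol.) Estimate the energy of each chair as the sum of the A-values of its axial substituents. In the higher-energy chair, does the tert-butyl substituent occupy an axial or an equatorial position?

C1 and C3 have the same parity, so for the cis isomer the two substituents are e,e in one chair and a,a in the other.
Chair I (bromo axial, tert-butyl axial): E = 5.34 kcal/mol.
Chair II (bromo equatorial, tert-butyl equatorial): E = 0.00 kcal/mol.
Chair I is the less stable (higher-energy) conformer, and in that chair the tert-butyl group is axial.

axial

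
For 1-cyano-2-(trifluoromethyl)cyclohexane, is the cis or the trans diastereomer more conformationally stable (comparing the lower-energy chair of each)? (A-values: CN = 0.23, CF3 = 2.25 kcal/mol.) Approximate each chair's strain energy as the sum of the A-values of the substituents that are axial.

At 1,2 positions (parity opposite): cis → (a,e or e,a); trans → (e,e or a,a).
Best chair for cis: E = 0.23 kcal/mol; best chair for trans: E = 0.00 kcal/mol.
The trans isomer is lower by 0.23 kcal/mol.

trans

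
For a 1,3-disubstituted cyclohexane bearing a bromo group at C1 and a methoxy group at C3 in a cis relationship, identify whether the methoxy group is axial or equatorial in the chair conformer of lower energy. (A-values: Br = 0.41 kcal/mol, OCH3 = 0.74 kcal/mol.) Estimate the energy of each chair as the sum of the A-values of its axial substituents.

equatorial

C1 and C3 have the same parity, so for the cis isomer the two substituents are e,e in one chair and a,a in the other.
Chair I (bromo axial, methoxy axial): E = 1.15 kcal/mol.
Chair II (bromo equatorial, methoxy equatorial): E = 0.00 kcal/mol.
Chair II is the more stable (lower-energy) conformer, and in that chair the methoxy group is equatorial.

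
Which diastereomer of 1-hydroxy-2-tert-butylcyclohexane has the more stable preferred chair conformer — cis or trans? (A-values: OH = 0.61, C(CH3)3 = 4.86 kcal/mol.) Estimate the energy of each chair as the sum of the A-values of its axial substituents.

trans

At 1,2 positions (parity opposite): cis → (a,e or e,a); trans → (e,e or a,a).
Best chair for cis: E = 0.61 kcal/mol; best chair for trans: E = 0.00 kcal/mol.
The trans isomer is lower by 0.61 kcal/mol.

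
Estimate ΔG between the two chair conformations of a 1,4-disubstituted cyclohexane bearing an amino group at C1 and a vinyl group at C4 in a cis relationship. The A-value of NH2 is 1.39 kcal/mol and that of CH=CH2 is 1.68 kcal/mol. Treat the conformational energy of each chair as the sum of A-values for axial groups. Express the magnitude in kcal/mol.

0.29 kcal/mol

C1 and C4 have opposite parity, so for the cis isomer the two substituents are one axial and one equatorial in each chair.
Chair I (amino axial, vinyl equatorial): E = 1.39 kcal/mol.
Chair II (amino equatorial, vinyl axial): E = 1.68 kcal/mol.
ΔE = 1.68 − 1.39 = 0.29 kcal/mol; chair I is more stable.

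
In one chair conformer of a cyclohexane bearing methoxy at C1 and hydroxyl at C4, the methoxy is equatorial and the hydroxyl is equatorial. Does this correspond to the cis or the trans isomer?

trans

C1 and C4 have opposite parity, so their axial bonds point in opposite directions.
With opposite-parity carbons, two substituents on the same face are one axial and one equatorial; opposite faces give both axial or both equatorial.
Here the groups are equatorial/equatorial → opposite face → trans.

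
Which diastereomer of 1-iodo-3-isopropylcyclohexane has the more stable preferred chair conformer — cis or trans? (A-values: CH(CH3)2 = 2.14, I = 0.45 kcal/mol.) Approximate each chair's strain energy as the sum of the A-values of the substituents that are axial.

cis

At 1,3 positions (parity same): cis → (e,e or a,a); trans → (a,e or e,a).
Best chair for cis: E = 0.00 kcal/mol; best chair for trans: E = 0.45 kcal/mol.
The cis isomer is lower by 0.45 kcal/mol.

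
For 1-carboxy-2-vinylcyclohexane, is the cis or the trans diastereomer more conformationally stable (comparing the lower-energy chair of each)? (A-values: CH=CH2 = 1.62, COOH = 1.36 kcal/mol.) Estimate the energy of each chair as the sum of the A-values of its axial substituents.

trans

At 1,2 positions (parity opposite): cis → (a,e or e,a); trans → (e,e or a,a).
Best chair for cis: E = 1.36 kcal/mol; best chair for trans: E = 0.00 kcal/mol.
The trans isomer is lower by 1.36 kcal/mol.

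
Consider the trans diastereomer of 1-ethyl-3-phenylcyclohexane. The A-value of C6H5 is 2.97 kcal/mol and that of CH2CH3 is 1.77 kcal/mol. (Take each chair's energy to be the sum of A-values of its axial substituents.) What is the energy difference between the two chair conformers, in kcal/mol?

C1 and C3 have the same parity, so for the trans isomer the two substituents are one axial and one equatorial in each chair.
Chair I (phenyl axial, ethyl equatorial): E = 2.97 kcal/mol.
Chair II (phenyl equatorial, ethyl axial): E = 1.77 kcal/mol.
ΔE = 2.97 − 1.77 = 1.20 kcal/mol; chair II is more stable.

1.20 kcal/mol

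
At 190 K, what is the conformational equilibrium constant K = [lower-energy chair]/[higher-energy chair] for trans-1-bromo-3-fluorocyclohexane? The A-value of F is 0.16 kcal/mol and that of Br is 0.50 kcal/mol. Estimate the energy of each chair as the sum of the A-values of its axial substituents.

K ≈ 2.46

C1 and C3 have the same parity, so for the trans isomer the two substituents are one axial and one equatorial in each chair.
Chair I (fluoro axial, bromo equatorial): E = 0.16 kcal/mol; chair II (fluoro equatorial, bromo axial): E = 0.50 kcal/mol.
ΔG = 0.34 kcal/mol between the two chairs.
K = exp(ΔG/RT) with R = 1.987×10⁻³ kcal mol⁻¹ K⁻¹ and T = 190 K gives K ≈ 2.46.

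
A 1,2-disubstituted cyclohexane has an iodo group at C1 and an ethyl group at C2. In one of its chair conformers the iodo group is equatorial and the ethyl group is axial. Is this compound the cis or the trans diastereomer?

cis

C1 and C2 have opposite parity, so their axial bonds point in opposite directions.
With opposite-parity carbons, two substituents on the same face are one axial and one equatorial; opposite faces give both axial or both equatorial.
Here the groups are equatorial/axial → same face → cis.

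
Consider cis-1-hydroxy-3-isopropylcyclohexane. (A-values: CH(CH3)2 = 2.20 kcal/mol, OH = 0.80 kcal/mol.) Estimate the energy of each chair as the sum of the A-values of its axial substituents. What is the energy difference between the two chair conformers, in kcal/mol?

3.00 kcal/mol

C1 and C3 have the same parity, so for the cis isomer the two substituents are e,e in one chair and a,a in the other.
Chair I (isopropyl axial, hydroxyl axial): E = 3.00 kcal/mol.
Chair II (isopropyl equatorial, hydroxyl equatorial): E = 0.00 kcal/mol.
ΔE = 3.00 − 0.00 = 3.00 kcal/mol; chair II is more stable.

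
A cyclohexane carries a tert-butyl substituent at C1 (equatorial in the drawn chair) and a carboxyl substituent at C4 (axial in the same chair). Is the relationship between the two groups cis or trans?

cis

C1 and C4 have opposite parity, so their axial bonds point in opposite directions.
With opposite-parity carbons, two substituents on the same face are one axial and one equatorial; opposite faces give both axial or both equatorial.
Here the groups are equatorial/axial → same face → cis.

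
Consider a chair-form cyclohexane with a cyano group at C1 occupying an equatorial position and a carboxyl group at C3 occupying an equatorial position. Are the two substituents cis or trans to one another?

cis

C1 and C3 have the same parity, so their axial bonds point in the same direction.
With same-parity carbons, two substituents on the same face are both axial or both equatorial; opposite faces give one of each.
Here the groups are equatorial/equatorial → same face → cis.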